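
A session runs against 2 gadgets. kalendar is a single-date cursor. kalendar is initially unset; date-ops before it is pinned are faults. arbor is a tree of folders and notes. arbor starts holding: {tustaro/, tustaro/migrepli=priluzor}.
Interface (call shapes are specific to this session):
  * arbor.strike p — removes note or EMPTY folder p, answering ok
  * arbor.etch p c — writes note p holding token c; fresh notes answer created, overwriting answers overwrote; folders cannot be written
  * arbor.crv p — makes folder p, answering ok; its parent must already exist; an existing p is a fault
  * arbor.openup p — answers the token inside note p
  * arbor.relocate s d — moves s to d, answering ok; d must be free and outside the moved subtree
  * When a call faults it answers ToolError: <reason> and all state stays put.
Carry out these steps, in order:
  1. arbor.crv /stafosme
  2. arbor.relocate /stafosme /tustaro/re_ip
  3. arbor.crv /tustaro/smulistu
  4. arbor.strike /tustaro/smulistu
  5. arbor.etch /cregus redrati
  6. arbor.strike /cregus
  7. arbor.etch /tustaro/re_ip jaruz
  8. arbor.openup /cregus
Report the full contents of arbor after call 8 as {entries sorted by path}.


Answer: {tustaro/, tustaro/migrepli=priluzor, tustaro/re_ip/}

Derivation:
> arbor.crv p: /stafosme
= ok
> arbor.relocate s: /stafosme d: /tustaro/re_ip
= ok
> arbor.crv p: /tustaro/smulistu
= ok
> arbor.strike p: /tustaro/smulistu
= ok
> arbor.etch p: /cregus c: redrati
= created
> arbor.strike p: /cregus
= ok
> arbor.etch p: /tustaro/re_ip c: jaruz
= ToolError: is a directory
> arbor.openup p: /cregus
= ToolError: not found


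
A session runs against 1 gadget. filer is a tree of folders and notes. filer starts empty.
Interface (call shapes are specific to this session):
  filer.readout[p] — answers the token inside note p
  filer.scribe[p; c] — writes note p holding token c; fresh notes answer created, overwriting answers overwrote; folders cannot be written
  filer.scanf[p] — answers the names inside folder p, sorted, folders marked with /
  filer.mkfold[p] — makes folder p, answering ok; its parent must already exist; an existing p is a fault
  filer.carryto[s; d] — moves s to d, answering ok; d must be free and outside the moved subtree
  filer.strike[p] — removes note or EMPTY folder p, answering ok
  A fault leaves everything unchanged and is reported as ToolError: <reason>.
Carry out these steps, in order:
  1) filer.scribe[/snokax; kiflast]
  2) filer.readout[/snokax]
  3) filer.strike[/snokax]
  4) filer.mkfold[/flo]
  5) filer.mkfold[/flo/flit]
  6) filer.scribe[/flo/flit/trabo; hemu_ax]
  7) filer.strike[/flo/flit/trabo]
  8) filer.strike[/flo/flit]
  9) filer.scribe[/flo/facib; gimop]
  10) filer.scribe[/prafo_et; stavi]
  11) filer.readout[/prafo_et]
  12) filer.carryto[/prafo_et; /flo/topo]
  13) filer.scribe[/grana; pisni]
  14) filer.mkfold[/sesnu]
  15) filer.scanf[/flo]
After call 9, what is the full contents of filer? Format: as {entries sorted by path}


Answer: {flo/, flo/facib=gimop}

Derivation:
-- 1. filer.scribe(p=/snokax, c=kiflast) ~> created
-- 2. filer.readout(p=/snokax) ~> kiflast
-- 3. filer.strike(p=/snokax) ~> ok
-- 4. filer.mkfold(p=/flo) ~> ok
-- 5. filer.mkfold(p=/flo/flit) ~> ok
-- 6. filer.scribe(p=/flo/flit/trabo, c=hemu_ax) ~> created
-- 7. filer.strike(p=/flo/flit/trabo) ~> ok
-- 8. filer.strike(p=/flo/flit) ~> ok
-- 9. filer.scribe(p=/flo/facib, c=gimop) ~> created
-- 10. filer.scribe(p=/prafo_et, c=stavi) ~> created
-- 11. filer.readout(p=/prafo_et) ~> stavi
-- 12. filer.carryto(s=/prafo_et, d=/flo/topo) ~> ok
-- 13. filer.scribe(p=/grana, c=pisni) ~> created
-- 14. filer.mkfold(p=/sesnu) ~> ok
-- 15. filer.scanf(p=/flo) ~> [facib, topo]


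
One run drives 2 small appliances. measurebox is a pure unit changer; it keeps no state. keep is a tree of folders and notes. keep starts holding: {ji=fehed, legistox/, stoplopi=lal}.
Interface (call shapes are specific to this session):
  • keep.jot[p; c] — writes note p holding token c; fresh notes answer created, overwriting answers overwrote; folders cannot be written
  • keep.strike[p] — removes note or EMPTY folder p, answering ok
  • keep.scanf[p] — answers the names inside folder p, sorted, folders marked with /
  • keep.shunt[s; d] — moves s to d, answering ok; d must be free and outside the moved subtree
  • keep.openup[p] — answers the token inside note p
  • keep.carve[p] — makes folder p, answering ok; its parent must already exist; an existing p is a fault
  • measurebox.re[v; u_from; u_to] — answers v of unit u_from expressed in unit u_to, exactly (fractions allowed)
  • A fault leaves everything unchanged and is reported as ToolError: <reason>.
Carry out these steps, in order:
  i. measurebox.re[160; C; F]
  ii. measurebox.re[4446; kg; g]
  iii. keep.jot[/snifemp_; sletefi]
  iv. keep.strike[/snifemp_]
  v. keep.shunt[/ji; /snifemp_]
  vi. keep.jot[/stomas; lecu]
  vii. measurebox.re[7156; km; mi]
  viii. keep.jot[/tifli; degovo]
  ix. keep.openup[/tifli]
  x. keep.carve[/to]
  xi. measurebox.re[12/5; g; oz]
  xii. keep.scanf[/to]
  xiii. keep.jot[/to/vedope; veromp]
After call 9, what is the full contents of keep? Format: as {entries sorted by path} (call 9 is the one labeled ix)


% re v: 160 u_from: C u_to: F
:: 320
% re v: 4446 u_from: kg u_to: g
:: 4446000
% jot p: /snifemp_ c: sletefi
:: created
% strike p: /snifemp_
:: ok
% shunt s: /ji d: /snifemp_
:: ok
% jot p: /stomas c: lecu
:: created
% re v: 7156 u_from: km u_to: mi
:: 55906250/12573
% jot p: /tifli c: degovo
:: created
% openup p: /tifli
:: degovo
% carve p: /to
:: ok
% re v: 12/5 u_from: g u_to: oz
:: 3840000/45359237
% scanf p: /to
:: []
% jot p: /to/vedope c: veromp
:: created

Answer: {legistox/, snifemp_=fehed, stomas=lecu, stoplopi=lal, tifli=degovo}


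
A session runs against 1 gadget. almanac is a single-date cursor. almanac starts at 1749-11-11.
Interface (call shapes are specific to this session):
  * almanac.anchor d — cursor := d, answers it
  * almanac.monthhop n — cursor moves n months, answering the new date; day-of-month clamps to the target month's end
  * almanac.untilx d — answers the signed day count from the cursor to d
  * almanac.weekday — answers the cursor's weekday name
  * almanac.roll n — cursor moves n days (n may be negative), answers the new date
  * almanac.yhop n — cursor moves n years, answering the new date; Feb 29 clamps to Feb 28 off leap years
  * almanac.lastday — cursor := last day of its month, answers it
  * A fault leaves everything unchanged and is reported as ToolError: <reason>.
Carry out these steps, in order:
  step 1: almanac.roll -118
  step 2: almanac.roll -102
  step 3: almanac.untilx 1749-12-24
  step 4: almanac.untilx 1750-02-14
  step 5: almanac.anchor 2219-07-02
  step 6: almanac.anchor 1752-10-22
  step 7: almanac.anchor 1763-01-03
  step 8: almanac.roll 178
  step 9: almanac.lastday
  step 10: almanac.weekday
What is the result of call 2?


Answer: 1749-04-05

Derivation:
-> almanac.roll(n='-118')
<- 1749-07-16
-> almanac.roll(n='-102')
<- 1749-04-05
-> almanac.untilx(d='1749-12-24')
<- 263
-> almanac.untilx(d='1750-02-14')
<- 315
-> almanac.anchor(d='2219-07-02')
<- 2219-07-02
-> almanac.anchor(d='1752-10-22')
<- 1752-10-22
-> almanac.anchor(d='1763-01-03')
<- 1763-01-03
-> almanac.roll(n='178')
<- 1763-06-30
-> almanac.lastday()
<- 1763-06-30
-> almanac.weekday()
<- Thursday


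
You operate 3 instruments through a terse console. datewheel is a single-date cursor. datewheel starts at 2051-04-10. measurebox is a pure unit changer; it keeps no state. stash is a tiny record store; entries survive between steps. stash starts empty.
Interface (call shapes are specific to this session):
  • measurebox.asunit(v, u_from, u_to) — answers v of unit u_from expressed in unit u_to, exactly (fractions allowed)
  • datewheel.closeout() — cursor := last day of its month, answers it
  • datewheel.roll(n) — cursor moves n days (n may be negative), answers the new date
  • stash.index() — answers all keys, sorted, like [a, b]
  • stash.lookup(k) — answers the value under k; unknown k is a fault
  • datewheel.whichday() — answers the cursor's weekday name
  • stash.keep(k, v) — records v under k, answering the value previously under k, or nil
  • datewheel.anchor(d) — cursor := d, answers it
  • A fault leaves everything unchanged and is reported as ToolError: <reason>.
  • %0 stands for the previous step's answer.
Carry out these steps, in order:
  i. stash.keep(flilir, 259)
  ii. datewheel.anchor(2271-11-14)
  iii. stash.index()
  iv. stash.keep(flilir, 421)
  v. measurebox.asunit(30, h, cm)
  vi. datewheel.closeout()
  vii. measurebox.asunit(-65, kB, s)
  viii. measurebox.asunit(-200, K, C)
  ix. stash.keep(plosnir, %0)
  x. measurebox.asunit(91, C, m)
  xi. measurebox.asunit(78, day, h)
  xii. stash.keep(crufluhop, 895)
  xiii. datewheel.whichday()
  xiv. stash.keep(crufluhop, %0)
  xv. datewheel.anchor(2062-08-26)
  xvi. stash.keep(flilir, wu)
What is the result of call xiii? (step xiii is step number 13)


// 1. stash.keep(flilir, 259) => nil
// 2. datewheel.anchor(2271-11-14) => 2271-11-14
// 3. stash.index() => [flilir]
// 4. stash.keep(flilir, 421) => 259
// 5. measurebox.asunit(30, h, cm) => ToolError: incompatible units
// 6. datewheel.closeout() => 2271-11-30
// 7. measurebox.asunit(-65, kB, s) => ToolError: incompatible units
// 8. measurebox.asunit(-200, K, C) => -9463/20
// 9. stash.keep(plosnir, %0) => nil
// 10. measurebox.asunit(91, C, m) => ToolError: incompatible units
// 11. measurebox.asunit(78, day, h) => 1872
// 12. stash.keep(crufluhop, 895) => nil
// 13. datewheel.whichday() => Thursday
// 14. stash.keep(crufluhop, %0) => 895
// 15. datewheel.anchor(2062-08-26) => 2062-08-26
// 16. stash.keep(flilir, wu) => 421

Answer: Thursday


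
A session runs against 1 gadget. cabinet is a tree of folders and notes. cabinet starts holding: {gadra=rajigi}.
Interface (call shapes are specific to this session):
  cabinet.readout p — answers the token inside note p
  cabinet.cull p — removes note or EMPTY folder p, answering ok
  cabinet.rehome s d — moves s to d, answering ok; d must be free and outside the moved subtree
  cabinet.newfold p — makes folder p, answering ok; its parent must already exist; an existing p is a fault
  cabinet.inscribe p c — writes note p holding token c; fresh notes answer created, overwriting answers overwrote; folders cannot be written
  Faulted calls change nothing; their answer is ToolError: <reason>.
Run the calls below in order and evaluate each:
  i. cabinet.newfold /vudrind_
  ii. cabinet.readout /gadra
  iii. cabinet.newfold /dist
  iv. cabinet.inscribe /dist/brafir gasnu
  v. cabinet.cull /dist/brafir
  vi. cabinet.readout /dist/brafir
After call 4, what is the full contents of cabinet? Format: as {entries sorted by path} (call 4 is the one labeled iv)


Answer: {dist/, dist/brafir=gasnu, gadra=rajigi, vudrind_/}

Derivation:
> cabinet.newfold /vudrind_
:: ok
> cabinet.readout /gadra
:: rajigi
> cabinet.newfold /dist
:: ok
> cabinet.inscribe /dist/brafir gasnu
:: created
> cabinet.cull /dist/brafir
:: ok
> cabinet.readout /dist/brafir
:: ToolError: not found


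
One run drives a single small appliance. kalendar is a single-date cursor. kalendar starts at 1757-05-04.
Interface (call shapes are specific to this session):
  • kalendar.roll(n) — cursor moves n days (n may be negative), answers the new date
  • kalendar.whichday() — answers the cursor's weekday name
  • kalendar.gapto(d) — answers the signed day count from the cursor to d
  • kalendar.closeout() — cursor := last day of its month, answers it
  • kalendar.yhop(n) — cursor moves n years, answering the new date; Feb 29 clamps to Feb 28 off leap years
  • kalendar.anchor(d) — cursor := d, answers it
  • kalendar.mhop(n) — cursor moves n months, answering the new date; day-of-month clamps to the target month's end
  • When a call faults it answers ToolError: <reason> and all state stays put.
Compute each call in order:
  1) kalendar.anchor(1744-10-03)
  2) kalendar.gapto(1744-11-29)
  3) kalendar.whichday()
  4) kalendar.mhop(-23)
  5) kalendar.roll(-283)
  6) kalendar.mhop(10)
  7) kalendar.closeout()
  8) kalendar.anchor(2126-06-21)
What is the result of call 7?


Answer: 1742-11-30

Derivation:
I run anchor on d='1744-10-03': 1744-10-03.
Using gapto on d='1744-11-29', and see 57.
Next I call whichday(), yielding Saturday.
I use mhop on n='-23', giving 1742-11-03.
Next I call roll on n='-283': 1742-01-24.
I use mhop on n='10', and get 1742-11-24.
Invoking closeout(), and observe 1742-11-30.
I use anchor on d='2126-06-21', — result: 2126-06-21.


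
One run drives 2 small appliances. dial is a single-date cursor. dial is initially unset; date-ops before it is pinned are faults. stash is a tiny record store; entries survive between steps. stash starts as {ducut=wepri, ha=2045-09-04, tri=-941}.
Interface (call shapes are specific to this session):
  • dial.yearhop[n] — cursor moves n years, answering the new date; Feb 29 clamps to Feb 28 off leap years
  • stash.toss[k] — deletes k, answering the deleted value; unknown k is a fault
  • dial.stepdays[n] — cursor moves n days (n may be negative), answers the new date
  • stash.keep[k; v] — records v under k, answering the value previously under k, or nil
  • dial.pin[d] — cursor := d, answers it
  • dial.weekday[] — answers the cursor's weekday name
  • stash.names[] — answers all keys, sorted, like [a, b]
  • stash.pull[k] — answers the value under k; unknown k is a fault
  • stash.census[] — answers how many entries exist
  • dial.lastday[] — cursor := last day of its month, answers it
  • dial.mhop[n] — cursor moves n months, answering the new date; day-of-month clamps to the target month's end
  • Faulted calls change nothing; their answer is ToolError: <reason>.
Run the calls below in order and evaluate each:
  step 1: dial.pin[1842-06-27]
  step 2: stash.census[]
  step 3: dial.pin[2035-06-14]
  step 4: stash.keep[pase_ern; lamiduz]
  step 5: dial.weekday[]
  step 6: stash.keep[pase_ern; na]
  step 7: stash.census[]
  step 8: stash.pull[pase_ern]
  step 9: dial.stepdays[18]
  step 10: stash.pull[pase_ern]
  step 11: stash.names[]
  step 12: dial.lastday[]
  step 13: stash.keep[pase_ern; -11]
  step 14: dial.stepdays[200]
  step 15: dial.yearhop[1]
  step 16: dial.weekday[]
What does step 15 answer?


I run dial.pin using d: 1842-06-27, yielding 1842-06-27.
I try stash.census, and get 3.
Using dial.pin using d: 2035-06-14, which returns 2035-06-14.
I use stash.keep using k: pase_ern, v: lamiduz: nil.
Now I run dial.weekday, and see Thursday.
I call stash.keep using k: pase_ern, v: na, and get lamiduz.
I try stash.census, which returns 4.
Next I call stash.pull using k: pase_ern: na.
Using dial.stepdays using n: 18, and observe 2035-07-02.
I run stash.pull using k: pase_ern: na.
I run stash.names(), and get [ducut, ha, pase_ern, tri].
Using dial.lastday, → 2035-07-31.
Using stash.keep using k: pase_ern, v: -11, — result: na.
Using dial.stepdays using n: 200, — result: 2036-02-16.
Then dial.yearhop using n: 1, → 2037-02-16.
I run dial.weekday, → Monday.

Answer: 2037-02-16


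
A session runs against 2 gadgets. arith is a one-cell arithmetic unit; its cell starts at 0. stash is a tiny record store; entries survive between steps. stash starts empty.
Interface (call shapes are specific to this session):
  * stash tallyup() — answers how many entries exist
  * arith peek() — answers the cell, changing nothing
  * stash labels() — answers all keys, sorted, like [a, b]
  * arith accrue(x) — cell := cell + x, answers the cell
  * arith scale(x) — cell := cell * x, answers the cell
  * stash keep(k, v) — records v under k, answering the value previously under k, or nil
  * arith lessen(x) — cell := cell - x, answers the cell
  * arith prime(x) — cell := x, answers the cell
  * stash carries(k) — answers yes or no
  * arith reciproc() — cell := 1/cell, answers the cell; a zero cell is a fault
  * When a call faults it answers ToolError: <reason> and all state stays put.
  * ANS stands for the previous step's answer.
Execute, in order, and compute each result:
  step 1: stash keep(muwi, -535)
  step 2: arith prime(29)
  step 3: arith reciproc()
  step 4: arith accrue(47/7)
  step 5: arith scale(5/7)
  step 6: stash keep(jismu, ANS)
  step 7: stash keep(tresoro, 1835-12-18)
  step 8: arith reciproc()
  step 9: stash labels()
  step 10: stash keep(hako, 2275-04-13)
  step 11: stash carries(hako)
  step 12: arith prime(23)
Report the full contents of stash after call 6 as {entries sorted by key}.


Answer: {jismu=6850/1421, muwi=-535}

Derivation:
==> stash keep(k: muwi, v: -535)
<== nil
==> arith prime(x: 29)
<== 29
==> arith reciproc()
<== 1/29
==> arith accrue(x: 47/7)
<== 1370/203
==> arith scale(x: 5/7)
<== 6850/1421
==> stash keep(k: jismu, v: ANS)
<== nil
==> stash keep(k: tresoro, v: 1835-12-18)
<== nil
==> arith reciproc()
<== 1421/6850
==> stash labels()
<== [jismu, muwi, tresoro]
==> stash keep(k: hako, v: 2275-04-13)
<== nil
==> stash carries(k: hako)
<== yes
==> arith prime(x: 23)
<== 23


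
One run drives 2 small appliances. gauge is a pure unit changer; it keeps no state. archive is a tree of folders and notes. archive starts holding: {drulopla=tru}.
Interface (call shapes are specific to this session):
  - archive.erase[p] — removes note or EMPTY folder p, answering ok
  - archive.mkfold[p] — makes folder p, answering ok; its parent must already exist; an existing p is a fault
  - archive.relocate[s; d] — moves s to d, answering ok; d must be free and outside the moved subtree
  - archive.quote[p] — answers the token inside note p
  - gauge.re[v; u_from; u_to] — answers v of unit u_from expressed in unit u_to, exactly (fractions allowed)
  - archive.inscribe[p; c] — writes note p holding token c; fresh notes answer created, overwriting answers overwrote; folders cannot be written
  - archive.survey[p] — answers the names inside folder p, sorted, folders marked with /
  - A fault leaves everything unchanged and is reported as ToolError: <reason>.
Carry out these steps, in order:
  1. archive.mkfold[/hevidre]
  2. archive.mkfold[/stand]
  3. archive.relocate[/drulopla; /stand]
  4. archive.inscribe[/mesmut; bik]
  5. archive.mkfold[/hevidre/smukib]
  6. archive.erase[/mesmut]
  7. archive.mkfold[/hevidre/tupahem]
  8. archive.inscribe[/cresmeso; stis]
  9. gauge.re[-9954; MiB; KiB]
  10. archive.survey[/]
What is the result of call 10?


Answer: [cresmeso, drulopla, hevidre/, stand/]

Derivation:
Using mkfold using p: /hevidre, which returns ok.
I call mkfold using p: /stand, giving ok.
I run relocate using s: /drulopla, d: /stand, and observe ToolError: exists.
I call inscribe using p: /mesmut, c: bik, — result: created.
I call mkfold using p: /hevidre/smukib, — result: ok.
Invoking erase using p: /mesmut, → ok.
Next I call mkfold using p: /hevidre/tupahem: ok.
Then inscribe using p: /cresmeso, c: stis, yielding created.
Calling re using v: -9954, u_from: MiB, u_to: KiB: -10192896.
I call survey using p: /, and get [cresmeso, drulopla, hevidre/, stand/].


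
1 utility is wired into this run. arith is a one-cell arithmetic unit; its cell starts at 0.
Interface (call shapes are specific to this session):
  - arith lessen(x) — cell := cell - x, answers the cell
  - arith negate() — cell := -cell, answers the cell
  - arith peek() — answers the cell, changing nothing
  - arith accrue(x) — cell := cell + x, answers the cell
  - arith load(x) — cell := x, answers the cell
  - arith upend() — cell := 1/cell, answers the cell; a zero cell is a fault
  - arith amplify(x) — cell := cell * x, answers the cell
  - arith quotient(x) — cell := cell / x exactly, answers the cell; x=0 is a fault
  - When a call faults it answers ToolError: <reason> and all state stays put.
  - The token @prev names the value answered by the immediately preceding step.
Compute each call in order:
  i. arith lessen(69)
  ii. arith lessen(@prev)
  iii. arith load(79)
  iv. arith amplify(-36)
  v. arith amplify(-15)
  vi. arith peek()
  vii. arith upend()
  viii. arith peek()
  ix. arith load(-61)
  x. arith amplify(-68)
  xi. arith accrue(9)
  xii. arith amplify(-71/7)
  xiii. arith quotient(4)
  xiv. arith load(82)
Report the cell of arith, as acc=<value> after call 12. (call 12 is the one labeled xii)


Answer: acc=-295147/7

Derivation:
==> arith lessen(x=69)
<== -69
==> arith lessen(x=@prev)
<== 0
==> arith load(x=79)
<== 79
==> arith amplify(x=-36)
<== -2844
==> arith amplify(x=-15)
<== 42660
==> arith peek()
<== 42660
==> arith upend()
<== 1/42660
==> arith peek()
<== 1/42660
==> arith load(x=-61)
<== -61
==> arith amplify(x=-68)
<== 4148
==> arith accrue(x=9)
<== 4157
==> arith amplify(x=-71/7)
<== -295147/7
==> arith quotient(x=4)
<== -295147/28
==> arith load(x=82)
<== 82


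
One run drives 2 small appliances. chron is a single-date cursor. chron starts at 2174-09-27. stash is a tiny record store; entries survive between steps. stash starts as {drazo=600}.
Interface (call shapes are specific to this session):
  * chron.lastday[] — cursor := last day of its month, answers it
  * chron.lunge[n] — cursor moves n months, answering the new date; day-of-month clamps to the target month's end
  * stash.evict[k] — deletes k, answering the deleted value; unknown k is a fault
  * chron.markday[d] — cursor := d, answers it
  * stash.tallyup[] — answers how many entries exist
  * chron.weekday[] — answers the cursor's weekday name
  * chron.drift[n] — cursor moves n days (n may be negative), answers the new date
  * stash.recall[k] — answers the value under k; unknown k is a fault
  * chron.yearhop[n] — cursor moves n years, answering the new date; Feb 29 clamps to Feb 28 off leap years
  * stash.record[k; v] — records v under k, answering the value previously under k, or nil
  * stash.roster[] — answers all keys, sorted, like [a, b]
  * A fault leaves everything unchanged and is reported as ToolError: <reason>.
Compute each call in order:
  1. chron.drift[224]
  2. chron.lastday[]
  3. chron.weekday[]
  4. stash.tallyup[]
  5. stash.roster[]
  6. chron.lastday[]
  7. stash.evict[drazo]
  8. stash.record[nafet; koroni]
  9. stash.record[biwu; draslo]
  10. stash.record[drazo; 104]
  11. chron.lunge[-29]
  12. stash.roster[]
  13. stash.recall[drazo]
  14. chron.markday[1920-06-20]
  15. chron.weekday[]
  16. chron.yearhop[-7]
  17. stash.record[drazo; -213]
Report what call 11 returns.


Answer: 2172-12-31

Derivation:
-> drift(n→224)
<- 2175-05-09
-> lastday()
<- 2175-05-31
-> weekday()
<- Wednesday
-> tallyup()
<- 1
-> roster()
<- [drazo]
-> lastday()
<- 2175-05-31
-> evict(k→drazo)
<- 600
-> record(k→nafet, v→koroni)
<- nil
-> record(k→biwu, v→draslo)
<- nil
-> record(k→drazo, v→104)
<- nil
-> lunge(n→-29)
<- 2172-12-31
-> roster()
<- [biwu, drazo, nafet]
-> recall(k→drazo)
<- 104
-> markday(d→1920-06-20)
<- 1920-06-20
-> weekday()
<- Sunday
-> yearhop(n→-7)
<- 1913-06-20
-> record(k→drazo, v→-213)
<- 104


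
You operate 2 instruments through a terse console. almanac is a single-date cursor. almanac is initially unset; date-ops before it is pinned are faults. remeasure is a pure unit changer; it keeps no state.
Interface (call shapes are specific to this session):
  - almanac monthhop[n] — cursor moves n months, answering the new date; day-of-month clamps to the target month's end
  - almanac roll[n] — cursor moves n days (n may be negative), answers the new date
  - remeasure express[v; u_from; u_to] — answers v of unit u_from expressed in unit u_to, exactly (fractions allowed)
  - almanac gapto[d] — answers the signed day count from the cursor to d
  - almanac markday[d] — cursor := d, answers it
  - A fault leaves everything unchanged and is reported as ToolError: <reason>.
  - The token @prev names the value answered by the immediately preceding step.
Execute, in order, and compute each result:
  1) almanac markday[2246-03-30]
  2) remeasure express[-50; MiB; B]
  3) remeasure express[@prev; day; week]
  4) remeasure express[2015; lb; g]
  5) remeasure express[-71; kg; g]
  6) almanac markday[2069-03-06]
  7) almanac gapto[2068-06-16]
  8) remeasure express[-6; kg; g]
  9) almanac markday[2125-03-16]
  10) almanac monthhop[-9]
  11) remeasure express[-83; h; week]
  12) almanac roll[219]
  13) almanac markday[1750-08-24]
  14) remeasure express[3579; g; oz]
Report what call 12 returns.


Answer: 2125-01-21

Derivation:
> almanac markday d=2246-03-30
= 2246-03-30
> remeasure express v=-50 u_from=MiB u_to=B
= -52428800
> remeasure express v=@prev u_from=day u_to=week
= -52428800/7
> remeasure express v=2015 u_from=lb u_to=g
= 18279772511/20000
> remeasure express v=-71 u_from=kg u_to=g
= -71000
> almanac markday d=2069-03-06
= 2069-03-06
> almanac gapto d=2068-06-16
= -263
> remeasure express v=-6 u_from=kg u_to=g
= -6000
> almanac markday d=2125-03-16
= 2125-03-16
> almanac monthhop n=-9
= 2124-06-16
> remeasure express v=-83 u_from=h u_to=week
= -83/168
> almanac roll n=219
= 2125-01-21
> almanac markday d=1750-08-24
= 1750-08-24
> remeasure express v=3579 u_from=g u_to=oz
= 5726400000/45359237


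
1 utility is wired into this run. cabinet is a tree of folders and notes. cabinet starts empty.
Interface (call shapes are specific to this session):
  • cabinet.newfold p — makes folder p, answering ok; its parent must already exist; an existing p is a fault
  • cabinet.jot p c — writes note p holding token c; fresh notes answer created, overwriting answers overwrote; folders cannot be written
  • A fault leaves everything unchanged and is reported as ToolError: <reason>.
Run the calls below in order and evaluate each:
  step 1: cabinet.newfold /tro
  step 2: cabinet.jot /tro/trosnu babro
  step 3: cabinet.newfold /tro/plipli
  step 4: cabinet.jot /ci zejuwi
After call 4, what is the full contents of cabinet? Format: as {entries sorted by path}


==> cabinet.newfold(p: /tro)
<== ok
==> cabinet.jot(p: /tro/trosnu, c: babro)
<== created
==> cabinet.newfold(p: /tro/plipli)
<== ok
==> cabinet.jot(p: /ci, c: zejuwi)
<== created

Answer: {ci=zejuwi, tro/, tro/plipli/, tro/trosnu=babro}


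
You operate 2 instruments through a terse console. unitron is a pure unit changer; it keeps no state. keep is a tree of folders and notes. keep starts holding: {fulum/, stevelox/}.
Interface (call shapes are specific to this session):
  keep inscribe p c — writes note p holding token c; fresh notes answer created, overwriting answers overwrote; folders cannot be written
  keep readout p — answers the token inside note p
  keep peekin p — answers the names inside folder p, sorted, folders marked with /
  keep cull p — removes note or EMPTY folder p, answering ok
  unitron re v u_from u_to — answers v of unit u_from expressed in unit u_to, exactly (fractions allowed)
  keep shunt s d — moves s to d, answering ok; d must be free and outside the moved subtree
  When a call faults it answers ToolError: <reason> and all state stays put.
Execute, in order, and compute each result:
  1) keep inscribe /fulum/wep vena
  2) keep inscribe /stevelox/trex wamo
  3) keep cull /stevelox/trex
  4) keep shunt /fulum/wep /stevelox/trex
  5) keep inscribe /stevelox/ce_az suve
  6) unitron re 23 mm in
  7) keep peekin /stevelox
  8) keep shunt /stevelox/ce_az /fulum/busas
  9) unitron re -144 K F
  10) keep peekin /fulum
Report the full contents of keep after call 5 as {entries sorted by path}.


Answer: {fulum/, stevelox/, stevelox/ce_az=suve, stevelox/trex=vena}

Derivation:
I run keep inscribe passing p='/fulum/wep', c='vena', → created.
Calling keep inscribe passing p='/stevelox/trex', c='wamo', and see created.
Using keep cull passing p='/stevelox/trex', giving ok.
I run keep shunt passing s='/fulum/wep', d='/stevelox/trex': ok.
I run keep inscribe passing p='/stevelox/ce_az', c='suve', and see created.
I run unitron re passing v='23', u_from='mm', u_to='in', and observe 115/127.
Invoking keep peekin passing p='/stevelox', yielding [ce_az, trex].
I use keep shunt passing s='/stevelox/ce_az', d='/fulum/busas', and see ok.
Calling unitron re passing v='-144', u_from='K', u_to='F', and see -71887/100.
I call keep peekin passing p='/fulum', and get [busas].


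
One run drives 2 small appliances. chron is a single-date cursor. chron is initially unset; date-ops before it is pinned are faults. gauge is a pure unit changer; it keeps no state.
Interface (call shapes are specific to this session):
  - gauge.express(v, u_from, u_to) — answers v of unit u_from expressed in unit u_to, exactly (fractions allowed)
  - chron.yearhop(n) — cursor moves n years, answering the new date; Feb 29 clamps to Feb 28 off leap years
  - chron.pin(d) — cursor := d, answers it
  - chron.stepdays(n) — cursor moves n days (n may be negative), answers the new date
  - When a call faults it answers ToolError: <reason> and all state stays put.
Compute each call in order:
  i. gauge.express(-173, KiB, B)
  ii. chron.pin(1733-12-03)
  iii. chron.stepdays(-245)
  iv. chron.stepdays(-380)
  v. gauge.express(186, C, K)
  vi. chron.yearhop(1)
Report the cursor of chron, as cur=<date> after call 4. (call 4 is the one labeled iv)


Step: gauge.express[v: -173; u_from: KiB; u_to: B]
Result: -177152
Step: chron.pin[d: 1733-12-03]
Result: 1733-12-03
Step: chron.stepdays[n: -245]
Result: 1733-04-02
Step: chron.stepdays[n: -380]
Result: 1732-03-18
Step: gauge.express[v: 186; u_from: C; u_to: K]
Result: 9183/20
Step: chron.yearhop[n: 1]
Result: 1733-03-18

Answer: cur=1732-03-18


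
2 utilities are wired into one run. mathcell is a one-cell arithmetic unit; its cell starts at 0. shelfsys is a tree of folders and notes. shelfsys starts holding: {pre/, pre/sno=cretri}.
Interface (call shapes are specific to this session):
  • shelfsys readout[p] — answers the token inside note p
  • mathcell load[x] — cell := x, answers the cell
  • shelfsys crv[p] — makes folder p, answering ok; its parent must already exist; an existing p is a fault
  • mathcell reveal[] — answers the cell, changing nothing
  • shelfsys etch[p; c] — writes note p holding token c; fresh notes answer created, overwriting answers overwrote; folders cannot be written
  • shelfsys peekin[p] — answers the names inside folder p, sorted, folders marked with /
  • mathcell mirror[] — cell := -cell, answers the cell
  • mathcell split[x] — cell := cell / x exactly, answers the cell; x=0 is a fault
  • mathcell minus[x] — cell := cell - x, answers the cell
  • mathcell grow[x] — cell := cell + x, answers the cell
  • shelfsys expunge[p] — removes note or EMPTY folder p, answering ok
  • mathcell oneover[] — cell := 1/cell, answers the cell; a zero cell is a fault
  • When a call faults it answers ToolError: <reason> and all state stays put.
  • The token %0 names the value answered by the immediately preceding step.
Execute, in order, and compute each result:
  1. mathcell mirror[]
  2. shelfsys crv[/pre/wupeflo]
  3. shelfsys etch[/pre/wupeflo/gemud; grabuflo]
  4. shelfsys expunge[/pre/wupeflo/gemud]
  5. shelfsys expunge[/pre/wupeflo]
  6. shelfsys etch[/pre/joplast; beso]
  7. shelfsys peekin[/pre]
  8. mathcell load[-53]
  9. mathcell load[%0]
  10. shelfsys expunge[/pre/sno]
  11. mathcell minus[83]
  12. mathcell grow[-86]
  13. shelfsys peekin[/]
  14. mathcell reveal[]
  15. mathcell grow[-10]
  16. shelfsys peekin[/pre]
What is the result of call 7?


Answer: [joplast, sno]

Derivation:
→ mathcell mirror()
← 0
→ shelfsys crv(p: /pre/wupeflo)
← ok
→ shelfsys etch(p: /pre/wupeflo/gemud, c: grabuflo)
← created
→ shelfsys expunge(p: /pre/wupeflo/gemud)
← ok
→ shelfsys expunge(p: /pre/wupeflo)
← ok
→ shelfsys etch(p: /pre/joplast, c: beso)
← created
→ shelfsys peekin(p: /pre)
← [joplast, sno]
→ mathcell load(x: -53)
← -53
→ mathcell load(x: %0)
← -53
→ shelfsys expunge(p: /pre/sno)
← ok
→ mathcell minus(x: 83)
← -136
→ mathcell grow(x: -86)
← -222
→ shelfsys peekin(p: /)
← [pre/]
→ mathcell reveal()
← -222
→ mathcell grow(x: -10)
← -232
→ shelfsys peekin(p: /pre)
← [joplast]


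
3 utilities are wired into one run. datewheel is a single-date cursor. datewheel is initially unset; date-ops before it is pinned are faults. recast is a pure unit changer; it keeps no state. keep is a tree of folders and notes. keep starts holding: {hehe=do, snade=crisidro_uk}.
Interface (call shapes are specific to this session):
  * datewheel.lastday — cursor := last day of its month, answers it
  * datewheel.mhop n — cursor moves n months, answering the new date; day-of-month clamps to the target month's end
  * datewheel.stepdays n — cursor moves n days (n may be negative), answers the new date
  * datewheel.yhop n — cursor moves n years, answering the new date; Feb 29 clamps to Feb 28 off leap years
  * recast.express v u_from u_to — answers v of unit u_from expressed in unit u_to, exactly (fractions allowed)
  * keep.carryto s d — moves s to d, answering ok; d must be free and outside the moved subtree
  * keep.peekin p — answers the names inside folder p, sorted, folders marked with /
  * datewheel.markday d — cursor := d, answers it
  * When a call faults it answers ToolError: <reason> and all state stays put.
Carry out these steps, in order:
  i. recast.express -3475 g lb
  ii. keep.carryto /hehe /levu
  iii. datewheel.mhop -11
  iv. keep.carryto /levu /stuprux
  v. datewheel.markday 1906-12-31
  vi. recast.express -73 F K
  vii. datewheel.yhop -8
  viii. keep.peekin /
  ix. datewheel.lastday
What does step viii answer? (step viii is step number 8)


==> recast.express(v='-3475', u_from='g', u_to='lb')
<== -347500000/45359237
==> keep.carryto(s='/hehe', d='/levu')
<== ok
==> datewheel.mhop(n='-11')
<== ToolError: no date set
==> keep.carryto(s='/levu', d='/stuprux')
<== ok
==> datewheel.markday(d='1906-12-31')
<== 1906-12-31
==> recast.express(v='-73', u_from='F', u_to='K')
<== 12889/60
==> datewheel.yhop(n='-8')
<== 1898-12-31
==> keep.peekin(p='/')
<== [snade, stuprux]
==> datewheel.lastday()
<== 1898-12-31

Answer: [snade, stuprux]


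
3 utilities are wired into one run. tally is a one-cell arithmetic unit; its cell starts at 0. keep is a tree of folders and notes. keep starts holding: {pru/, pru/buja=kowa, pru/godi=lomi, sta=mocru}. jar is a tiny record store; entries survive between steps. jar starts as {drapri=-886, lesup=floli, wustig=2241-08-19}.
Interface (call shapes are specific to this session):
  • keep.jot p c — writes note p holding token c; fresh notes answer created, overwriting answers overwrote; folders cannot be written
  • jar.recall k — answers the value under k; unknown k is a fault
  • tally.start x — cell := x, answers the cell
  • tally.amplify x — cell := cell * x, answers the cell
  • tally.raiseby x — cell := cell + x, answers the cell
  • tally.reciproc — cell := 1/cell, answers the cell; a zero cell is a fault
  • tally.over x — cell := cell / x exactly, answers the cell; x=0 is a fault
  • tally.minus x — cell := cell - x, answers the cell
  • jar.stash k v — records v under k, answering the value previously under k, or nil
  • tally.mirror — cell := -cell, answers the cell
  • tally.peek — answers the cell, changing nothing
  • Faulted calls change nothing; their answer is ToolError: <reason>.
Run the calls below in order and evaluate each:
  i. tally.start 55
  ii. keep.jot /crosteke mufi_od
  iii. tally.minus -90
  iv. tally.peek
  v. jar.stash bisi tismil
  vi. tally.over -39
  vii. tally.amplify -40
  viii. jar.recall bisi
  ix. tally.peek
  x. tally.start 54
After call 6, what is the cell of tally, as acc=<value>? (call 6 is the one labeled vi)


% tally.start 55
[out] 55
% keep.jot /crosteke mufi_od
[out] created
% tally.minus -90
[out] 145
% tally.peek
[out] 145
% jar.stash bisi tismil
[out] nil
% tally.over -39
[out] -145/39
% tally.amplify -40
[out] 5800/39
% jar.recall bisi
[out] tismil
% tally.peek
[out] 5800/39
% tally.start 54
[out] 54

Answer: acc=-145/39


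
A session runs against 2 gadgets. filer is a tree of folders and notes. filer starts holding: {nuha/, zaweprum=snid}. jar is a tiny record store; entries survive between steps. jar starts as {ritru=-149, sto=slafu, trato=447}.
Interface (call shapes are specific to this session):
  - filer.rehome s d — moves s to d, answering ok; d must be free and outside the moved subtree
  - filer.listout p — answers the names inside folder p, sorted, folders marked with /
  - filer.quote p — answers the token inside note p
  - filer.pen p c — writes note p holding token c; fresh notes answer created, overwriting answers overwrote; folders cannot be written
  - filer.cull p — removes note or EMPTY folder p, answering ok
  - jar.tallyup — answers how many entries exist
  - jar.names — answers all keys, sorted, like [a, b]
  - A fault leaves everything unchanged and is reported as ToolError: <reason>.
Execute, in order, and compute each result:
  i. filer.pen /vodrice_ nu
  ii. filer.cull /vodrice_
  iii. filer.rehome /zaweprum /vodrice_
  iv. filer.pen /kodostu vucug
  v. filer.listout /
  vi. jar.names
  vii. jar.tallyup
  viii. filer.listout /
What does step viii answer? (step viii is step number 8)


! 1. filer.pen(p→/vodrice_, c→nu) == created
! 2. filer.cull(p→/vodrice_) == ok
! 3. filer.rehome(s→/zaweprum, d→/vodrice_) == ok
! 4. filer.pen(p→/kodostu, c→vucug) == created
! 5. filer.listout(p→/) == [kodostu, nuha/, vodrice_]
! 6. jar.names() == [ritru, sto, trato]
! 7. jar.tallyup() == 3
! 8. filer.listout(p→/) == [kodostu, nuha/, vodrice_]

Answer: [kodostu, nuha/, vodrice_]


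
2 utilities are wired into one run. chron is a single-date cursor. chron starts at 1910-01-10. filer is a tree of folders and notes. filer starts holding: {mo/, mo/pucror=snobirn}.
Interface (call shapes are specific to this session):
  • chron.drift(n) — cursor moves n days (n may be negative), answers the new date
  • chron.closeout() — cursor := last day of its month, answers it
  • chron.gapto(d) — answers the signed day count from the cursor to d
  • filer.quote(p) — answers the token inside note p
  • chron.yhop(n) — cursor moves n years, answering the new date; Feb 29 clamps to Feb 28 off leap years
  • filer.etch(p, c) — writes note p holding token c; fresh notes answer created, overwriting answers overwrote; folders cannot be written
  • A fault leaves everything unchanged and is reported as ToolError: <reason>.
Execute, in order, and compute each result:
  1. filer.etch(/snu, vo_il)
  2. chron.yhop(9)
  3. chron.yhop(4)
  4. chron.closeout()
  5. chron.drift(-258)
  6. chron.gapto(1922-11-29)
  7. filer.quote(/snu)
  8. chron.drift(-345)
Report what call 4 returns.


Answer: 1923-01-31

Derivation:
-> filer.etch(p→/snu, c→vo_il)
<- created
-> chron.yhop(n→9)
<- 1919-01-10
-> chron.yhop(n→4)
<- 1923-01-10
-> chron.closeout()
<- 1923-01-31
-> chron.drift(n→-258)
<- 1922-05-18
-> chron.gapto(d→1922-11-29)
<- 195
-> filer.quote(p→/snu)
<- vo_il
-> chron.drift(n→-345)
<- 1921-06-07


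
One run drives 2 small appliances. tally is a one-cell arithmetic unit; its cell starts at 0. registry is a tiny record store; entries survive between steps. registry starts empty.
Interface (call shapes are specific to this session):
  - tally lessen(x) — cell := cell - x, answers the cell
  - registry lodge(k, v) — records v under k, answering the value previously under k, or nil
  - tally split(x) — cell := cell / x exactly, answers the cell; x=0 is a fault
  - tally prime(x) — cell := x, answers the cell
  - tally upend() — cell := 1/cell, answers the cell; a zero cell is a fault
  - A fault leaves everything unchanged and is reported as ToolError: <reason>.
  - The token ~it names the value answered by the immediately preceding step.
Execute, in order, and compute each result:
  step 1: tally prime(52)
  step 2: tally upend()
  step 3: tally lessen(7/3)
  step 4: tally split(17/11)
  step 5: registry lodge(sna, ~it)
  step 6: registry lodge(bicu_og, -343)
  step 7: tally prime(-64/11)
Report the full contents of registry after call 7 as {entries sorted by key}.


I use tally prime with 52, and get 52.
I call tally upend, yielding 1/52.
Using tally lessen with 7/3, — result: -361/156.
Next I call tally split with 17/11, which returns -3971/2652.
Calling registry lodge with sna, ~it, giving nil.
I try registry lodge with bicu_og, -343, which returns nil.
Now I run tally prime with -64/11, giving -64/11.

Answer: {bicu_og=-343, sna=-3971/2652}
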